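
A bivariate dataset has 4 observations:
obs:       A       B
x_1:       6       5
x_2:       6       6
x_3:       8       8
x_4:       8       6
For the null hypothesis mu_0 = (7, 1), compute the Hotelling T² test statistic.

Step 1 — sample mean vector:
  mean(A) = (6 + 6 + 8 + 8) / 4 = 28/4 = 7
  mean(B) = (5 + 6 + 8 + 6) / 4 = 25/4 = 6.25
  x̄ = (7, 6.25),  deviation x̄ - mu_0 = (7, 6.25) - (7, 1) = (0, 5.25).

Step 2 — sample covariance matrix, S[i,j] = (1/(n-1)) · Σ_k (x_{k,i} - mean_i) · (x_{k,j} - mean_j), divisor n-1 = 3:
  S[A,A] = ((-1)·(-1) + (-1)·(-1) + (1)·(1) + (1)·(1)) / 3 = 4/3 = 1.3333
  S[A,B] = ((-1)·(-1.25) + (-1)·(-0.25) + (1)·(1.75) + (1)·(-0.25)) / 3 = 3/3 = 1
  S[B,B] = ((-1.25)·(-1.25) + (-0.25)·(-0.25) + (1.75)·(1.75) + (-0.25)·(-0.25)) / 3 = 4.75/3 = 1.5833
  S = [[1.3333, 1],
 [1, 1.5833]].

Step 3 — invert S. det(S) = 1.3333·1.5833 - (1)² = 1.1111.
  S^{-1} = (1/det) · [[d, -b], [-b, a]] = [[1.425, -0.9],
 [-0.9, 1.2]].

Step 4 — quadratic form (x̄ - mu_0)^T · S^{-1} · (x̄ - mu_0):
  S^{-1} · (x̄ - mu_0) = (-4.725, 6.3),
  (x̄ - mu_0)^T · [...] = (0)·(-4.725) + (5.25)·(6.3) = 33.075.

Step 5 — scale by n: T² = 4 · 33.075 = 132.3.

T² ≈ 132.3


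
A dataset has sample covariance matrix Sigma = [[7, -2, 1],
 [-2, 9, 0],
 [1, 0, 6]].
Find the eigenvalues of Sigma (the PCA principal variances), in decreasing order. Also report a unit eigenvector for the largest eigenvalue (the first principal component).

Step 1 — characteristic polynomial p(λ) = det(λI - Sigma) = λ³ - tr·λ² + c_1·λ - det, where tr = trace, c_1 = sum of the principal 2×2 minors, det = det(Sigma):
  tr = 7 + 9 + 6 = 22,
  c_1 = (7·9 - (-2)²) + (7·6 - (1)²) + (9·6 - (0)²) = 59 + 41 + 54 = 154,
  det = 7·(9·6 - (0)²) - (-2)·((-2)·6 - (0)·(1)) + (1)·((-2)·(0) - 9·(1)) = 7·(54) - (-2)·(-12) + (1)·(-9) = 345.
  So p(λ) = λ³ - 22λ² + 154λ - 345.
Step 2 — look for an integer root (rational root theorem: any rational root is an integer divisor of 345). Testing λ = 5:
  p(5) = 125 - 550 + 770 - 345 = 0  ✓
  Dividing out (λ - 5): p(λ) = (λ - 5)(λ² - 17λ + 69).
Step 3 — remaining eigenvalues from the quadratic λ² - 17λ + 69 = 0:
  Δ = 17² - 4·69 = 289 - 276 = 13,  λ = (17 ± √13)/2 = (17 ± 3.6056)/2 ≈ 10.3028 or 6.6972.
  Sorted: λ_1 = 10.3028,  λ_2 = 6.6972,  λ_3 = 5  (check: sum = 22 = tr ✓).

Step 4 — unit eigenvector for λ_1 ≈ 10.3028: v spans the null space of (Sigma - λ_1 I), whose rows are
  r_1 = (-3.3028, -2, 1),  r_2 = (-2, -1.3028, 0),  r_3 = (1, 0, -4.3028).
  v is orthogonal to every row, so take v ∝ r_1 × r_2 = ((-2)·(0) - (1)·(-1.3028), (1)·(-2) - (-3.3028)·(0), (-3.3028)·(-1.3028) - (-2)·(-2)) ≈ (1.3028, -2, 0.3028).
  Let u = (1.3028, -2, 0.3028).
  ||u|| = √((1.3028)² + (-2)² + (0.3028)²) = √(5.7889) ≈ 2.406,  v_1 = u/||u|| ≈ (0.5415, -0.8313, 0.1258) (||v_1|| = 1).

λ_1 = 10.3028,  λ_2 = 6.6972,  λ_3 = 5;  v_1 ≈ (0.5415, -0.8313, 0.1258)


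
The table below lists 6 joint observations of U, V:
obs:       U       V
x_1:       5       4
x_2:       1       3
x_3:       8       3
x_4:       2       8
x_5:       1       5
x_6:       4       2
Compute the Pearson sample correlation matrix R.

Step 1 — column means:
  mean(U) = (5 + 1 + 8 + 2 + 1 + 4) / 6 = 21/6 = 3.5
  mean(V) = (4 + 3 + 3 + 8 + 5 + 2) / 6 = 25/6 = 4.1667

Step 2 — sample variances and covariances s[i,j] = (1/(n-1)) · Σ_k (x_{k,i} - mean_i) · (x_{k,j} - mean_j), with n-1 = 5:
  s[U,U] = ((1.5)·(1.5) + (-2.5)·(-2.5) + (4.5)·(4.5) + (-1.5)·(-1.5) + (-2.5)·(-2.5) + (0.5)·(0.5)) / 5 = 37.5/5 = 7.5
  s[U,V] = ((1.5)·(-0.1667) + (-2.5)·(-1.1667) + (4.5)·(-1.1667) + (-1.5)·(3.8333) + (-2.5)·(0.8333) + (0.5)·(-2.1667)) / 5 = -11.5/5 = -2.3
  s[V,V] = ((-0.1667)·(-0.1667) + (-1.1667)·(-1.1667) + (-1.1667)·(-1.1667) + (3.8333)·(3.8333) + (0.8333)·(0.8333) + (-2.1667)·(-2.1667)) / 5 = 22.8333/5 = 4.5667
  Sample standard deviations s_i = √(s[i,i]):
  s(U) = √(7.5) = 2.7386
  s(V) = √(4.5667) = 2.137

Step 3 — r_{ij} = s_{ij} / (s_i · s_j):
  r[U,U] = 1 (diagonal).
  r[U,V] = -2.3 / (2.7386 · 2.137) = -2.3 / 5.8523 = -0.393
  r[V,V] = 1 (diagonal).

R is symmetric with unit diagonal. Assembling:

R = [[1, -0.393],
 [-0.393, 1]]


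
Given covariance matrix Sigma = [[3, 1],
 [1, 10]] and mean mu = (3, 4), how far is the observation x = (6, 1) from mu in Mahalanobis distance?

Step 1 — centre the observation: (x - mu) = (3, -3).

Step 2 — invert Sigma. det(Sigma) = 3·10 - (1)² = 29.
  Sigma^{-1} = (1/det) · [[d, -b], [-b, a]] = [[0.3448, -0.0345],
 [-0.0345, 0.1034]].

Step 3 — form the quadratic (x - mu)^T · Sigma^{-1} · (x - mu):
  Sigma^{-1} · (x - mu) = (1.1379, -0.4138).
  (x - mu)^T · [Sigma^{-1} · (x - mu)] = (3)·(1.1379) + (-3)·(-0.4138) = 4.6552.

Step 4 — take square root: d = √(4.6552) ≈ 2.1576.

d(x, mu) = √(4.6552) ≈ 2.1576


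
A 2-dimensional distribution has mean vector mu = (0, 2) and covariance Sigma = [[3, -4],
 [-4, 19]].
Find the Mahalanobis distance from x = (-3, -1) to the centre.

Step 1 — centre the observation: (x - mu) = (-3, -3).

Step 2 — invert Sigma. det(Sigma) = 3·19 - (-4)² = 41.
  Sigma^{-1} = (1/det) · [[d, -b], [-b, a]] = [[0.4634, 0.0976],
 [0.0976, 0.0732]].

Step 3 — form the quadratic (x - mu)^T · Sigma^{-1} · (x - mu):
  Sigma^{-1} · (x - mu) = (-1.6829, -0.5122).
  (x - mu)^T · [Sigma^{-1} · (x - mu)] = (-3)·(-1.6829) + (-3)·(-0.5122) = 6.5854.

Step 4 — take square root: d = √(6.5854) ≈ 2.5662.

d(x, mu) = √(6.5854) ≈ 2.5662


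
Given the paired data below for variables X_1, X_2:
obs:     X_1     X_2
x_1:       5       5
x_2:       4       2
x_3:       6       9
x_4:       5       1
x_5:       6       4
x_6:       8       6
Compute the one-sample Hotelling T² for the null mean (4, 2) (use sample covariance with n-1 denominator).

Step 1 — sample mean vector:
  mean(X_1) = (5 + 4 + 6 + 5 + 6 + 8) / 6 = 34/6 = 5.6667
  mean(X_2) = (5 + 2 + 9 + 1 + 4 + 6) / 6 = 27/6 = 4.5
  x̄ = (5.6667, 4.5),  deviation x̄ - mu_0 = (5.6667, 4.5) - (4, 2) = (1.6667, 2.5).

Step 2 — sample covariance matrix, S[i,j] = (1/(n-1)) · Σ_k (x_{k,i} - mean_i) · (x_{k,j} - mean_j), divisor n-1 = 5:
  S[X_1,X_1] = ((-0.6667)·(-0.6667) + (-1.6667)·(-1.6667) + (0.3333)·(0.3333) + (-0.6667)·(-0.6667) + (0.3333)·(0.3333) + (2.3333)·(2.3333)) / 5 = 9.3333/5 = 1.8667
  S[X_1,X_2] = ((-0.6667)·(0.5) + (-1.6667)·(-2.5) + (0.3333)·(4.5) + (-0.6667)·(-3.5) + (0.3333)·(-0.5) + (2.3333)·(1.5)) / 5 = 11/5 = 2.2
  S[X_2,X_2] = ((0.5)·(0.5) + (-2.5)·(-2.5) + (4.5)·(4.5) + (-3.5)·(-3.5) + (-0.5)·(-0.5) + (1.5)·(1.5)) / 5 = 41.5/5 = 8.3
  S = [[1.8667, 2.2],
 [2.2, 8.3]].

Step 3 — invert S. det(S) = 1.8667·8.3 - (2.2)² = 10.6533.
  S^{-1} = (1/det) · [[d, -b], [-b, a]] = [[0.7791, -0.2065],
 [-0.2065, 0.1752]].

Step 4 — quadratic form (x̄ - mu_0)^T · S^{-1} · (x̄ - mu_0):
  S^{-1} · (x̄ - mu_0) = (0.7822, 0.0939),
  (x̄ - mu_0)^T · [...] = (1.6667)·(0.7822) + (2.5)·(0.0939) = 1.5384.

Step 5 — scale by n: T² = 6 · 1.5384 = 9.2303.

T² ≈ 9.2303


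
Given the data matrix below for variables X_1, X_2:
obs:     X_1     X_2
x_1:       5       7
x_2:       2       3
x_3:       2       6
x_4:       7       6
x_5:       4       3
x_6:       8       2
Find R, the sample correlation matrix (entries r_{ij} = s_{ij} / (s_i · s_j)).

Step 1 — column means:
  mean(X_1) = (5 + 2 + 2 + 7 + 4 + 8) / 6 = 28/6 = 4.6667
  mean(X_2) = (7 + 3 + 6 + 6 + 3 + 2) / 6 = 27/6 = 4.5

Step 2 — sample variances and covariances s[i,j] = (1/(n-1)) · Σ_k (x_{k,i} - mean_i) · (x_{k,j} - mean_j), with n-1 = 5:
  s[X_1,X_1] = ((0.3333)·(0.3333) + (-2.6667)·(-2.6667) + (-2.6667)·(-2.6667) + (2.3333)·(2.3333) + (-0.6667)·(-0.6667) + (3.3333)·(3.3333)) / 5 = 31.3333/5 = 6.2667
  s[X_1,X_2] = ((0.3333)·(2.5) + (-2.6667)·(-1.5) + (-2.6667)·(1.5) + (2.3333)·(1.5) + (-0.6667)·(-1.5) + (3.3333)·(-2.5)) / 5 = -3/5 = -0.6
  s[X_2,X_2] = ((2.5)·(2.5) + (-1.5)·(-1.5) + (1.5)·(1.5) + (1.5)·(1.5) + (-1.5)·(-1.5) + (-2.5)·(-2.5)) / 5 = 21.5/5 = 4.3
  Sample standard deviations s_i = √(s[i,i]):
  s(X_1) = √(6.2667) = 2.5033
  s(X_2) = √(4.3) = 2.0736

Step 3 — r_{ij} = s_{ij} / (s_i · s_j):
  r[X_1,X_1] = 1 (diagonal).
  r[X_1,X_2] = -0.6 / (2.5033 · 2.0736) = -0.6 / 5.191 = -0.1156
  r[X_2,X_2] = 1 (diagonal).

R is symmetric with unit diagonal. Assembling:

R = [[1, -0.1156],
 [-0.1156, 1]]


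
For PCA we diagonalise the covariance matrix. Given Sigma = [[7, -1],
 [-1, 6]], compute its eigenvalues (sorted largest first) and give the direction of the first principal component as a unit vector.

Step 1 — characteristic polynomial of 2×2 Sigma:
  det(Sigma - λI) = λ² - trace · λ + det = 0.
  trace = 7 + 6 = 13, det = 7·6 - (-1)² = 41.
Step 2 — discriminant:
  Δ = trace² - 4·det = 169 - 164 = 5.
Step 3 — eigenvalues:
  λ = (trace ± √Δ)/2 = (13 ± 2.2361)/2,
  λ_1 = 7.618,  λ_2 = 5.382.

Step 4 — unit eigenvector for λ_1: solve (Sigma - λ_1 I)v = 0. First row:
  (7 - 7.618)·v_x + (-1)·v_y = 0, i.e. (-0.618)·v_x + (-1)·v_y = 0,
  so v ∝ (b, λ_1 - a) = (-1, 0.618); multiply by -1 so the first entry is positive: u = (1, -0.618).
  ||u|| = √((1)² + (-0.618)²) = √(1.382) ≈ 1.1756,
  v_1 = u/||u|| ≈ (0.8507, -0.5257) (||v_1|| = 1).

λ_1 = 7.618,  λ_2 = 5.382;  v_1 ≈ (0.8507, -0.5257)


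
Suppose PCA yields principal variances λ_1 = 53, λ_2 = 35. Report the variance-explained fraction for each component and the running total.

Step 1 — total variance = trace(Sigma) = Σ λ_i = 53 + 35 = 88.

Step 2 — fraction explained by component i = λ_i / Σ λ:
  PC1: 53/88 = 0.6023
  PC2: 35/88 = 0.3977

Step 3 — cumulative fraction after k components = (λ_1 + ... + λ_k) / Σ λ:
  k = 1: 53/88 = 0.6023
  k = 2: (53 + 35)/88 = 88/88 = 1

Summary (fraction, with percent):

explained: PC1 0.6023 (60.23%), PC2 0.3977 (39.77%);  cumulative: 0.6023, 1


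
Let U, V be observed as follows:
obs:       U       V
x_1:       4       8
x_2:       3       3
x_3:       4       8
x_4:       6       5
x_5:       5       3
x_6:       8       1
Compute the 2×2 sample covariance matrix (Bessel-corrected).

Step 1 — column means:
  mean(U) = (4 + 3 + 4 + 6 + 5 + 8) / 6 = 30/6 = 5
  mean(V) = (8 + 3 + 8 + 5 + 3 + 1) / 6 = 28/6 = 4.6667

Step 2 — sample covariance S[i,j] = (1/(n-1)) · Σ_k (x_{k,i} - mean_i) · (x_{k,j} - mean_j), with n-1 = 5.
  S[U,U] = ((-1)·(-1) + (-2)·(-2) + (-1)·(-1) + (1)·(1) + (0)·(0) + (3)·(3)) / 5 = 16/5 = 3.2
  S[U,V] = ((-1)·(3.3333) + (-2)·(-1.6667) + (-1)·(3.3333) + (1)·(0.3333) + (0)·(-1.6667) + (3)·(-3.6667)) / 5 = -14/5 = -2.8
  S[V,V] = ((3.3333)·(3.3333) + (-1.6667)·(-1.6667) + (3.3333)·(3.3333) + (0.3333)·(0.3333) + (-1.6667)·(-1.6667) + (-3.6667)·(-3.6667)) / 5 = 41.3333/5 = 8.2667

S is symmetric (S[j,i] = S[i,j]). Assembling:

S = [[3.2, -2.8],
 [-2.8, 8.2667]]


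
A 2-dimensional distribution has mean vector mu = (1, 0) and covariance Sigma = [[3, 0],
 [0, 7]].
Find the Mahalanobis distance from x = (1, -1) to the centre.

Step 1 — centre the observation: (x - mu) = (0, -1).

Step 2 — invert Sigma. det(Sigma) = 3·7 - (0)² = 21.
  Sigma^{-1} = (1/det) · [[d, -b], [-b, a]] = [[0.3333, 0],
 [0, 0.1429]].

Step 3 — form the quadratic (x - mu)^T · Sigma^{-1} · (x - mu):
  Sigma^{-1} · (x - mu) = (0, -0.1429).
  (x - mu)^T · [Sigma^{-1} · (x - mu)] = (0)·(0) + (-1)·(-0.1429) = 0.1429.

Step 4 — take square root: d = √(0.1429) ≈ 0.378.

d(x, mu) = √(0.1429) ≈ 0.378


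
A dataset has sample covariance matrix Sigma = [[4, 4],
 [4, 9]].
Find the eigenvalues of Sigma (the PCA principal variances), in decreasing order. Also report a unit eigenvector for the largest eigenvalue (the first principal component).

Step 1 — characteristic polynomial of 2×2 Sigma:
  det(Sigma - λI) = λ² - trace · λ + det = 0.
  trace = 4 + 9 = 13, det = 4·9 - (4)² = 20.
Step 2 — discriminant:
  Δ = trace² - 4·det = 169 - 80 = 89.
Step 3 — eigenvalues:
  λ = (trace ± √Δ)/2 = (13 ± 9.434)/2,
  λ_1 = 11.217,  λ_2 = 1.783.

Step 4 — unit eigenvector for λ_1: solve (Sigma - λ_1 I)v = 0. First row:
  (4 - 11.217)·v_x + (4)·v_y = 0, i.e. (-7.217)·v_x + (4)·v_y = 0,
  so v ∝ (b, λ_1 - a) = (4, 7.217) = u.
  ||u|| = √((4)² + (7.217)²) = √(68.085) ≈ 8.2514,
  v_1 = u/||u|| ≈ (0.4848, 0.8746) (||v_1|| = 1).

λ_1 = 11.217,  λ_2 = 1.783;  v_1 ≈ (0.4848, 0.8746)


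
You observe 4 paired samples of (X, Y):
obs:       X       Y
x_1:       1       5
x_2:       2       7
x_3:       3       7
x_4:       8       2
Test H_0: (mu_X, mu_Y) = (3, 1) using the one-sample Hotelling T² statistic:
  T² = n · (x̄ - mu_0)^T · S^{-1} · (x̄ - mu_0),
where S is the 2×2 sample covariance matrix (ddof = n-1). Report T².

Step 1 — sample mean vector:
  mean(X) = (1 + 2 + 3 + 8) / 4 = 14/4 = 3.5
  mean(Y) = (5 + 7 + 7 + 2) / 4 = 21/4 = 5.25
  x̄ = (3.5, 5.25),  deviation x̄ - mu_0 = (3.5, 5.25) - (3, 1) = (0.5, 4.25).

Step 2 — sample covariance matrix, S[i,j] = (1/(n-1)) · Σ_k (x_{k,i} - mean_i) · (x_{k,j} - mean_j), divisor n-1 = 3:
  S[X,X] = ((-2.5)·(-2.5) + (-1.5)·(-1.5) + (-0.5)·(-0.5) + (4.5)·(4.5)) / 3 = 29/3 = 9.6667
  S[X,Y] = ((-2.5)·(-0.25) + (-1.5)·(1.75) + (-0.5)·(1.75) + (4.5)·(-3.25)) / 3 = -17.5/3 = -5.8333
  S[Y,Y] = ((-0.25)·(-0.25) + (1.75)·(1.75) + (1.75)·(1.75) + (-3.25)·(-3.25)) / 3 = 16.75/3 = 5.5833
  S = [[9.6667, -5.8333],
 [-5.8333, 5.5833]].

Step 3 — invert S. det(S) = 9.6667·5.5833 - (-5.8333)² = 19.9444.
  S^{-1} = (1/det) · [[d, -b], [-b, a]] = [[0.2799, 0.2925],
 [0.2925, 0.4847]].

Step 4 — quadratic form (x̄ - mu_0)^T · S^{-1} · (x̄ - mu_0):
  S^{-1} · (x̄ - mu_0) = (1.383, 2.2061),
  (x̄ - mu_0)^T · [...] = (0.5)·(1.383) + (4.25)·(2.2061) = 10.0675.

Step 5 — scale by n: T² = 4 · 10.0675 = 40.2702.

T² ≈ 40.2702


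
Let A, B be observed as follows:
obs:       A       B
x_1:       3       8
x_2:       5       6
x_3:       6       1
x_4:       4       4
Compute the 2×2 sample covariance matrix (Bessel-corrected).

Step 1 — column means:
  mean(A) = (3 + 5 + 6 + 4) / 4 = 18/4 = 4.5
  mean(B) = (8 + 6 + 1 + 4) / 4 = 19/4 = 4.75

Step 2 — sample covariance S[i,j] = (1/(n-1)) · Σ_k (x_{k,i} - mean_i) · (x_{k,j} - mean_j), with n-1 = 3.
  S[A,A] = ((-1.5)·(-1.5) + (0.5)·(0.5) + (1.5)·(1.5) + (-0.5)·(-0.5)) / 3 = 5/3 = 1.6667
  S[A,B] = ((-1.5)·(3.25) + (0.5)·(1.25) + (1.5)·(-3.75) + (-0.5)·(-0.75)) / 3 = -9.5/3 = -3.1667
  S[B,B] = ((3.25)·(3.25) + (1.25)·(1.25) + (-3.75)·(-3.75) + (-0.75)·(-0.75)) / 3 = 26.75/3 = 8.9167

S is symmetric (S[j,i] = S[i,j]). Assembling:

S = [[1.6667, -3.1667],
 [-3.1667, 8.9167]]


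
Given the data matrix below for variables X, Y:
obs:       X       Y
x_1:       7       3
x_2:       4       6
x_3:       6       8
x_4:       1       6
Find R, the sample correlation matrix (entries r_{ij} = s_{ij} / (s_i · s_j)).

Step 1 — column means:
  mean(X) = (7 + 4 + 6 + 1) / 4 = 18/4 = 4.5
  mean(Y) = (3 + 6 + 8 + 6) / 4 = 23/4 = 5.75

Step 2 — sample variances and covariances s[i,j] = (1/(n-1)) · Σ_k (x_{k,i} - mean_i) · (x_{k,j} - mean_j), with n-1 = 3:
  s[X,X] = ((2.5)·(2.5) + (-0.5)·(-0.5) + (1.5)·(1.5) + (-3.5)·(-3.5)) / 3 = 21/3 = 7
  s[X,Y] = ((2.5)·(-2.75) + (-0.5)·(0.25) + (1.5)·(2.25) + (-3.5)·(0.25)) / 3 = -4.5/3 = -1.5
  s[Y,Y] = ((-2.75)·(-2.75) + (0.25)·(0.25) + (2.25)·(2.25) + (0.25)·(0.25)) / 3 = 12.75/3 = 4.25
  Sample standard deviations s_i = √(s[i,i]):
  s(X) = √(7) = 2.6458
  s(Y) = √(4.25) = 2.0616

Step 3 — r_{ij} = s_{ij} / (s_i · s_j):
  r[X,X] = 1 (diagonal).
  r[X,Y] = -1.5 / (2.6458 · 2.0616) = -1.5 / 5.4544 = -0.275
  r[Y,Y] = 1 (diagonal).

R is symmetric with unit diagonal. Assembling:

R = [[1, -0.275],
 [-0.275, 1]]


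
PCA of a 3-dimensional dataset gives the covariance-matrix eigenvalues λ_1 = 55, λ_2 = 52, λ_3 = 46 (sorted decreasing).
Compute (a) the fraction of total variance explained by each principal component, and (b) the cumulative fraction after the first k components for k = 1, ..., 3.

Step 1 — total variance = trace(Sigma) = Σ λ_i = 55 + 52 + 46 = 153.

Step 2 — fraction explained by component i = λ_i / Σ λ:
  PC1: 55/153 = 0.3595
  PC2: 52/153 = 0.3399
  PC3: 46/153 = 0.3007

Step 3 — cumulative fraction after k components = (λ_1 + ... + λ_k) / Σ λ:
  k = 1: 55/153 = 0.3595
  k = 2: (55 + 52)/153 = 107/153 = 0.6993
  k = 3: (55 + 52 + 46)/153 = 153/153 = 1

Summary (fraction, with percent):

explained: PC1 0.3595 (35.95%), PC2 0.3399 (33.99%), PC3 0.3007 (30.07%);  cumulative: 0.3595, 0.6993, 1


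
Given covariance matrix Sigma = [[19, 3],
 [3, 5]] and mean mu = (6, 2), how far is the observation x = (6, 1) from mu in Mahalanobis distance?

Step 1 — centre the observation: (x - mu) = (0, -1).

Step 2 — invert Sigma. det(Sigma) = 19·5 - (3)² = 86.
  Sigma^{-1} = (1/det) · [[d, -b], [-b, a]] = [[0.0581, -0.0349],
 [-0.0349, 0.2209]].

Step 3 — form the quadratic (x - mu)^T · Sigma^{-1} · (x - mu):
  Sigma^{-1} · (x - mu) = (0.0349, -0.2209).
  (x - mu)^T · [Sigma^{-1} · (x - mu)] = (0)·(0.0349) + (-1)·(-0.2209) = 0.2209.

Step 4 — take square root: d = √(0.2209) ≈ 0.47.

d(x, mu) = √(0.2209) ≈ 0.47


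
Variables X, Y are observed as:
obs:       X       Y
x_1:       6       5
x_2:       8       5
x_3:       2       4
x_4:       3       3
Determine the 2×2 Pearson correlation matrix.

Step 1 — column means:
  mean(X) = (6 + 8 + 2 + 3) / 4 = 19/4 = 4.75
  mean(Y) = (5 + 5 + 4 + 3) / 4 = 17/4 = 4.25

Step 2 — sample variances and covariances s[i,j] = (1/(n-1)) · Σ_k (x_{k,i} - mean_i) · (x_{k,j} - mean_j), with n-1 = 3:
  s[X,X] = ((1.25)·(1.25) + (3.25)·(3.25) + (-2.75)·(-2.75) + (-1.75)·(-1.75)) / 3 = 22.75/3 = 7.5833
  s[X,Y] = ((1.25)·(0.75) + (3.25)·(0.75) + (-2.75)·(-0.25) + (-1.75)·(-1.25)) / 3 = 6.25/3 = 2.0833
  s[Y,Y] = ((0.75)·(0.75) + (0.75)·(0.75) + (-0.25)·(-0.25) + (-1.25)·(-1.25)) / 3 = 2.75/3 = 0.9167
  Sample standard deviations s_i = √(s[i,i]):
  s(X) = √(7.5833) = 2.7538
  s(Y) = √(0.9167) = 0.9574

Step 3 — r_{ij} = s_{ij} / (s_i · s_j):
  r[X,X] = 1 (diagonal).
  r[X,Y] = 2.0833 / (2.7538 · 0.9574) = 2.0833 / 2.6365 = 0.7902
  r[Y,Y] = 1 (diagonal).

R is symmetric with unit diagonal. Assembling:

R = [[1, 0.7902],
 [0.7902, 1]]


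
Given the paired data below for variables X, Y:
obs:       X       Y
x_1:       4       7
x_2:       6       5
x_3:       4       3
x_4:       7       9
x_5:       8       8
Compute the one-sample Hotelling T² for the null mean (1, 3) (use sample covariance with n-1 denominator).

Step 1 — sample mean vector:
  mean(X) = (4 + 6 + 4 + 7 + 8) / 5 = 29/5 = 5.8
  mean(Y) = (7 + 5 + 3 + 9 + 8) / 5 = 32/5 = 6.4
  x̄ = (5.8, 6.4),  deviation x̄ - mu_0 = (5.8, 6.4) - (1, 3) = (4.8, 3.4).

Step 2 — sample covariance matrix, S[i,j] = (1/(n-1)) · Σ_k (x_{k,i} - mean_i) · (x_{k,j} - mean_j), divisor n-1 = 4:
  S[X,X] = ((-1.8)·(-1.8) + (0.2)·(0.2) + (-1.8)·(-1.8) + (1.2)·(1.2) + (2.2)·(2.2)) / 4 = 12.8/4 = 3.2
  S[X,Y] = ((-1.8)·(0.6) + (0.2)·(-1.4) + (-1.8)·(-3.4) + (1.2)·(2.6) + (2.2)·(1.6)) / 4 = 11.4/4 = 2.85
  S[Y,Y] = ((0.6)·(0.6) + (-1.4)·(-1.4) + (-3.4)·(-3.4) + (2.6)·(2.6) + (1.6)·(1.6)) / 4 = 23.2/4 = 5.8
  S = [[3.2, 2.85],
 [2.85, 5.8]].

Step 3 — invert S. det(S) = 3.2·5.8 - (2.85)² = 10.4375.
  S^{-1} = (1/det) · [[d, -b], [-b, a]] = [[0.5557, -0.2731],
 [-0.2731, 0.3066]].

Step 4 — quadratic form (x̄ - mu_0)^T · S^{-1} · (x̄ - mu_0):
  S^{-1} · (x̄ - mu_0) = (1.7389, -0.2683),
  (x̄ - mu_0)^T · [...] = (4.8)·(1.7389) + (3.4)·(-0.2683) = 7.4347.

Step 5 — scale by n: T² = 5 · 7.4347 = 37.1737.

T² ≈ 37.1737


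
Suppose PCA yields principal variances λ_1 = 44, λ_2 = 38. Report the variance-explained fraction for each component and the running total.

Step 1 — total variance = trace(Sigma) = Σ λ_i = 44 + 38 = 82.

Step 2 — fraction explained by component i = λ_i / Σ λ:
  PC1: 44/82 = 0.5366
  PC2: 38/82 = 0.4634

Step 3 — cumulative fraction after k components = (λ_1 + ... + λ_k) / Σ λ:
  k = 1: 44/82 = 0.5366
  k = 2: (44 + 38)/82 = 82/82 = 1

Summary (fraction, with percent):

explained: PC1 0.5366 (53.66%), PC2 0.4634 (46.34%);  cumulative: 0.5366, 1


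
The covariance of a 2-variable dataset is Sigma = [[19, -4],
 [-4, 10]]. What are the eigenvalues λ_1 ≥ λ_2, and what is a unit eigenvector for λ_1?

Step 1 — characteristic polynomial of 2×2 Sigma:
  det(Sigma - λI) = λ² - trace · λ + det = 0.
  trace = 19 + 10 = 29, det = 19·10 - (-4)² = 174.
Step 2 — discriminant:
  Δ = trace² - 4·det = 841 - 696 = 145.
Step 3 — eigenvalues:
  λ = (trace ± √Δ)/2 = (29 ± 12.0416)/2,
  λ_1 = 20.5208,  λ_2 = 8.4792.

Step 4 — unit eigenvector for λ_1: solve (Sigma - λ_1 I)v = 0. First row:
  (19 - 20.5208)·v_x + (-4)·v_y = 0, i.e. (-1.5208)·v_x + (-4)·v_y = 0,
  so v ∝ (b, λ_1 - a) = (-4, 1.5208); multiply by -1 so the first entry is positive: u = (4, -1.5208).
  ||u|| = √((4)² + (-1.5208)²) = √(18.3128) ≈ 4.2793,
  v_1 = u/||u|| ≈ (0.9347, -0.3554) (||v_1|| = 1).

λ_1 = 20.5208,  λ_2 = 8.4792;  v_1 ≈ (0.9347, -0.3554)


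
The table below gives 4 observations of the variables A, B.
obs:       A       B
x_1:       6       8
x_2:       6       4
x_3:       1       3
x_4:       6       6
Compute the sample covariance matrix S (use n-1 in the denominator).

Step 1 — column means:
  mean(A) = (6 + 6 + 1 + 6) / 4 = 19/4 = 4.75
  mean(B) = (8 + 4 + 3 + 6) / 4 = 21/4 = 5.25

Step 2 — sample covariance S[i,j] = (1/(n-1)) · Σ_k (x_{k,i} - mean_i) · (x_{k,j} - mean_j), with n-1 = 3.
  S[A,A] = ((1.25)·(1.25) + (1.25)·(1.25) + (-3.75)·(-3.75) + (1.25)·(1.25)) / 3 = 18.75/3 = 6.25
  S[A,B] = ((1.25)·(2.75) + (1.25)·(-1.25) + (-3.75)·(-2.25) + (1.25)·(0.75)) / 3 = 11.25/3 = 3.75
  S[B,B] = ((2.75)·(2.75) + (-1.25)·(-1.25) + (-2.25)·(-2.25) + (0.75)·(0.75)) / 3 = 14.75/3 = 4.9167

S is symmetric (S[j,i] = S[i,j]). Assembling:

S = [[6.25, 3.75],
 [3.75, 4.9167]]


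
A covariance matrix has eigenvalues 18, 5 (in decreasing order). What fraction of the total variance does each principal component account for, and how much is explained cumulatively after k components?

Step 1 — total variance = trace(Sigma) = Σ λ_i = 18 + 5 = 23.

Step 2 — fraction explained by component i = λ_i / Σ λ:
  PC1: 18/23 = 0.7826
  PC2: 5/23 = 0.2174

Step 3 — cumulative fraction after k components = (λ_1 + ... + λ_k) / Σ λ:
  k = 1: 18/23 = 0.7826
  k = 2: (18 + 5)/23 = 23/23 = 1

Summary (fraction, with percent):

explained: PC1 0.7826 (78.26%), PC2 0.2174 (21.74%);  cumulative: 0.7826, 1


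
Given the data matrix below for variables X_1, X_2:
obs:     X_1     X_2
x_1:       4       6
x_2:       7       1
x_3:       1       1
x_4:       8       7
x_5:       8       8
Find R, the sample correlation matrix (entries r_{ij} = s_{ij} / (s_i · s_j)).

Step 1 — column means:
  mean(X_1) = (4 + 7 + 1 + 8 + 8) / 5 = 28/5 = 5.6
  mean(X_2) = (6 + 1 + 1 + 7 + 8) / 5 = 23/5 = 4.6

Step 2 — sample variances and covariances s[i,j] = (1/(n-1)) · Σ_k (x_{k,i} - mean_i) · (x_{k,j} - mean_j), with n-1 = 4:
  s[X_1,X_1] = ((-1.6)·(-1.6) + (1.4)·(1.4) + (-4.6)·(-4.6) + (2.4)·(2.4) + (2.4)·(2.4)) / 4 = 37.2/4 = 9.3
  s[X_1,X_2] = ((-1.6)·(1.4) + (1.4)·(-3.6) + (-4.6)·(-3.6) + (2.4)·(2.4) + (2.4)·(3.4)) / 4 = 23.2/4 = 5.8
  s[X_2,X_2] = ((1.4)·(1.4) + (-3.6)·(-3.6) + (-3.6)·(-3.6) + (2.4)·(2.4) + (3.4)·(3.4)) / 4 = 45.2/4 = 11.3
  Sample standard deviations s_i = √(s[i,i]):
  s(X_1) = √(9.3) = 3.0496
  s(X_2) = √(11.3) = 3.3615

Step 3 — r_{ij} = s_{ij} / (s_i · s_j):
  r[X_1,X_1] = 1 (diagonal).
  r[X_1,X_2] = 5.8 / (3.0496 · 3.3615) = 5.8 / 10.2513 = 0.5658
  r[X_2,X_2] = 1 (diagonal).

R is symmetric with unit diagonal. Assembling:

R = [[1, 0.5658],
 [0.5658, 1]]


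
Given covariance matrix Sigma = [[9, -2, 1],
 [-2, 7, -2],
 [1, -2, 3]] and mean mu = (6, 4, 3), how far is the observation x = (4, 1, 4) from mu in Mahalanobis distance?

Step 1 — centre the observation: (x - mu) = (-2, -3, 1).

Step 2 — invert Sigma (cofactor / det for 3×3, or solve directly):
  Sigma^{-1} = [[0.1197, 0.0282, -0.0211],
 [0.0282, 0.1831, 0.1127],
 [-0.0211, 0.1127, 0.4155]].

Step 3 — form the quadratic (x - mu)^T · Sigma^{-1} · (x - mu):
  Sigma^{-1} · (x - mu) = (-0.3451, -0.493, 0.1197).
  (x - mu)^T · [Sigma^{-1} · (x - mu)] = (-2)·(-0.3451) + (-3)·(-0.493) + (1)·(0.1197) = 2.2887.

Step 4 — take square root: d = √(2.2887) ≈ 1.5129.

d(x, mu) = √(2.2887) ≈ 1.5129


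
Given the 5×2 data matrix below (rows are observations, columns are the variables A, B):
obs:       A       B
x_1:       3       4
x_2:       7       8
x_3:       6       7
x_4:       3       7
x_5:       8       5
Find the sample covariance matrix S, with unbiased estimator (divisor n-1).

Step 1 — column means:
  mean(A) = (3 + 7 + 6 + 3 + 8) / 5 = 27/5 = 5.4
  mean(B) = (4 + 8 + 7 + 7 + 5) / 5 = 31/5 = 6.2

Step 2 — sample covariance S[i,j] = (1/(n-1)) · Σ_k (x_{k,i} - mean_i) · (x_{k,j} - mean_j), with n-1 = 4.
  S[A,A] = ((-2.4)·(-2.4) + (1.6)·(1.6) + (0.6)·(0.6) + (-2.4)·(-2.4) + (2.6)·(2.6)) / 4 = 21.2/4 = 5.3
  S[A,B] = ((-2.4)·(-2.2) + (1.6)·(1.8) + (0.6)·(0.8) + (-2.4)·(0.8) + (2.6)·(-1.2)) / 4 = 3.6/4 = 0.9
  S[B,B] = ((-2.2)·(-2.2) + (1.8)·(1.8) + (0.8)·(0.8) + (0.8)·(0.8) + (-1.2)·(-1.2)) / 4 = 10.8/4 = 2.7

S is symmetric (S[j,i] = S[i,j]). Assembling:

S = [[5.3, 0.9],
 [0.9, 2.7]]


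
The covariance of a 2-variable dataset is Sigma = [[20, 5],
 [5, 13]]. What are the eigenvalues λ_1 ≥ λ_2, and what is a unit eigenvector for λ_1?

Step 1 — characteristic polynomial of 2×2 Sigma:
  det(Sigma - λI) = λ² - trace · λ + det = 0.
  trace = 20 + 13 = 33, det = 20·13 - (5)² = 235.
Step 2 — discriminant:
  Δ = trace² - 4·det = 1089 - 940 = 149.
Step 3 — eigenvalues:
  λ = (trace ± √Δ)/2 = (33 ± 12.2066)/2,
  λ_1 = 22.6033,  λ_2 = 10.3967.

Step 4 — unit eigenvector for λ_1: solve (Sigma - λ_1 I)v = 0. First row:
  (20 - 22.6033)·v_x + (5)·v_y = 0, i.e. (-2.6033)·v_x + (5)·v_y = 0,
  so v ∝ (b, λ_1 - a) = (5, 2.6033) = u.
  ||u|| = √((5)² + (2.6033)²) = √(31.7771) ≈ 5.6371,
  v_1 = u/||u|| ≈ (0.887, 0.4618) (||v_1|| = 1).

λ_1 = 22.6033,  λ_2 = 10.3967;  v_1 ≈ (0.887, 0.4618)


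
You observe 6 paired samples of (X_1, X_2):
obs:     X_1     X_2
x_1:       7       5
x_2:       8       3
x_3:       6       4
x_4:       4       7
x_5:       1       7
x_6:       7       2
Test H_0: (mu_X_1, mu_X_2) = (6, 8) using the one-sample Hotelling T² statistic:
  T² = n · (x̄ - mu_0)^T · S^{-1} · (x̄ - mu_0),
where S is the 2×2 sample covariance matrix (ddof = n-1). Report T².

Step 1 — sample mean vector:
  mean(X_1) = (7 + 8 + 6 + 4 + 1 + 7) / 6 = 33/6 = 5.5
  mean(X_2) = (5 + 3 + 4 + 7 + 7 + 2) / 6 = 28/6 = 4.6667
  x̄ = (5.5, 4.6667),  deviation x̄ - mu_0 = (5.5, 4.6667) - (6, 8) = (-0.5, -3.3333).

Step 2 — sample covariance matrix, S[i,j] = (1/(n-1)) · Σ_k (x_{k,i} - mean_i) · (x_{k,j} - mean_j), divisor n-1 = 5:
  S[X_1,X_1] = ((1.5)·(1.5) + (2.5)·(2.5) + (0.5)·(0.5) + (-1.5)·(-1.5) + (-4.5)·(-4.5) + (1.5)·(1.5)) / 5 = 33.5/5 = 6.7
  S[X_1,X_2] = ((1.5)·(0.3333) + (2.5)·(-1.6667) + (0.5)·(-0.6667) + (-1.5)·(2.3333) + (-4.5)·(2.3333) + (1.5)·(-2.6667)) / 5 = -22/5 = -4.4
  S[X_2,X_2] = ((0.3333)·(0.3333) + (-1.6667)·(-1.6667) + (-0.6667)·(-0.6667) + (2.3333)·(2.3333) + (2.3333)·(2.3333) + (-2.6667)·(-2.6667)) / 5 = 21.3333/5 = 4.2667
  S = [[6.7, -4.4],
 [-4.4, 4.2667]].

Step 3 — invert S. det(S) = 6.7·4.2667 - (-4.4)² = 9.2267.
  S^{-1} = (1/det) · [[d, -b], [-b, a]] = [[0.4624, 0.4769],
 [0.4769, 0.7262]].

Step 4 — quadratic form (x̄ - mu_0)^T · S^{-1} · (x̄ - mu_0):
  S^{-1} · (x̄ - mu_0) = (-1.8208, -2.659),
  (x̄ - mu_0)^T · [...] = (-0.5)·(-1.8208) + (-3.3333)·(-2.659) = 9.7736.

Step 5 — scale by n: T² = 6 · 9.7736 = 58.6416.

T² ≈ 58.6416


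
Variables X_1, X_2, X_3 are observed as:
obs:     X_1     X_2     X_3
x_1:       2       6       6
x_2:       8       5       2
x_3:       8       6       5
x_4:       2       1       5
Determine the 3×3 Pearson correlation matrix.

Step 1 — column means:
  mean(X_1) = (2 + 8 + 8 + 2) / 4 = 20/4 = 5
  mean(X_2) = (6 + 5 + 6 + 1) / 4 = 18/4 = 4.5
  mean(X_3) = (6 + 2 + 5 + 5) / 4 = 18/4 = 4.5

Step 2 — sample variances and covariances s[i,j] = (1/(n-1)) · Σ_k (x_{k,i} - mean_i) · (x_{k,j} - mean_j), with n-1 = 3:
  s[X_1,X_1] = ((-3)·(-3) + (3)·(3) + (3)·(3) + (-3)·(-3)) / 3 = 36/3 = 12
  s[X_1,X_2] = ((-3)·(1.5) + (3)·(0.5) + (3)·(1.5) + (-3)·(-3.5)) / 3 = 12/3 = 4
  s[X_1,X_3] = ((-3)·(1.5) + (3)·(-2.5) + (3)·(0.5) + (-3)·(0.5)) / 3 = -12/3 = -4
  s[X_2,X_2] = ((1.5)·(1.5) + (0.5)·(0.5) + (1.5)·(1.5) + (-3.5)·(-3.5)) / 3 = 17/3 = 5.6667
  s[X_2,X_3] = ((1.5)·(1.5) + (0.5)·(-2.5) + (1.5)·(0.5) + (-3.5)·(0.5)) / 3 = 0/3 = 0
  s[X_3,X_3] = ((1.5)·(1.5) + (-2.5)·(-2.5) + (0.5)·(0.5) + (0.5)·(0.5)) / 3 = 9/3 = 3
  Sample standard deviations s_i = √(s[i,i]):
  s(X_1) = √(12) = 3.4641
  s(X_2) = √(5.6667) = 2.3805
  s(X_3) = √(3) = 1.7321

Step 3 — r_{ij} = s_{ij} / (s_i · s_j):
  r[X_1,X_1] = 1 (diagonal).
  r[X_1,X_2] = 4 / (3.4641 · 2.3805) = 4 / 8.2462 = 0.4851
  r[X_1,X_3] = -4 / (3.4641 · 1.7321) = -4 / 6 = -0.6667
  r[X_2,X_2] = 1 (diagonal).
  r[X_2,X_3] = 0 / (2.3805 · 1.7321) = 0 / 4.1231 = 0
  r[X_3,X_3] = 1 (diagonal).

R is symmetric with unit diagonal. Assembling:

R = [[1, 0.4851, -0.6667],
 [0.4851, 1, 0],
 [-0.6667, 0, 1]]


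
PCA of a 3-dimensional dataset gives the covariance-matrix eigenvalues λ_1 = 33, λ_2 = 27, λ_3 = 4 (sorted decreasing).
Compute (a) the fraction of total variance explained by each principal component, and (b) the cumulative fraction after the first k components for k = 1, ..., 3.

Step 1 — total variance = trace(Sigma) = Σ λ_i = 33 + 27 + 4 = 64.

Step 2 — fraction explained by component i = λ_i / Σ λ:
  PC1: 33/64 = 0.5156
  PC2: 27/64 = 0.4219
  PC3: 4/64 = 0.0625

Step 3 — cumulative fraction after k components = (λ_1 + ... + λ_k) / Σ λ:
  k = 1: 33/64 = 0.5156
  k = 2: (33 + 27)/64 = 60/64 = 0.9375
  k = 3: (33 + 27 + 4)/64 = 64/64 = 1

Summary (fraction, with percent):

explained: PC1 0.5156 (51.56%), PC2 0.4219 (42.19%), PC3 0.0625 (6.25%);  cumulative: 0.5156, 0.9375, 1


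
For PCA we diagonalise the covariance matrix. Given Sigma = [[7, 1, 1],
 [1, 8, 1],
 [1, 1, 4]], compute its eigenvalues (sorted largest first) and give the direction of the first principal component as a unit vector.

Step 1 — characteristic polynomial p(λ) = det(λI - Sigma) = λ³ - tr·λ² + c_1·λ - det, where tr = trace, c_1 = sum of the principal 2×2 minors, det = det(Sigma):
  tr = 7 + 8 + 4 = 19,
  c_1 = (7·8 - (1)²) + (7·4 - (1)²) + (8·4 - (1)²) = 55 + 27 + 31 = 113,
  det = 7·(8·4 - (1)²) - (1)·((1)·4 - (1)·(1)) + (1)·((1)·(1) - 8·(1)) = 7·(31) - (1)·(3) + (1)·(-7) = 207.
  So p(λ) = λ³ - 19λ² + 113λ - 207.
Step 2 — look for an integer root (rational root theorem: any rational root is an integer divisor of 207). Testing λ = 9:
  p(9) = 729 - 1539 + 1017 - 207 = 0  ✓
  Dividing out (λ - 9): p(λ) = (λ - 9)(λ² - 10λ + 23).
Step 3 — remaining eigenvalues from the quadratic λ² - 10λ + 23 = 0:
  Δ = 10² - 4·23 = 100 - 92 = 8,  λ = (10 ± √8)/2 = (10 ± 2.8284)/2 ≈ 6.4142 or 3.5858.
  Sorted: λ_1 = 9,  λ_2 = 6.4142,  λ_3 = 3.5858  (check: sum = 19 = tr ✓).

Step 4 — unit eigenvector for λ_1 = 9: v spans the null space of (Sigma - λ_1 I), whose rows are
  r_1 = (-2, 1, 1),  r_2 = (1, -1, 1),  r_3 = (1, 1, -5).
  v is orthogonal to every row, so take v ∝ r_1 × r_2 = ((1)·(1) - (1)·(-1), (1)·(1) - (-2)·(1), (-2)·(-1) - (1)·(1)) = (2, 3, 1).
  Let u = (2, 3, 1).
  ||u|| = √((2)² + (3)² + (1)²) = √(14) ≈ 3.7417,  v_1 = u/||u|| ≈ (0.5345, 0.8018, 0.2673) (||v_1|| = 1).

λ_1 = 9,  λ_2 = 6.4142,  λ_3 = 3.5858;  v_1 ≈ (0.5345, 0.8018, 0.2673)


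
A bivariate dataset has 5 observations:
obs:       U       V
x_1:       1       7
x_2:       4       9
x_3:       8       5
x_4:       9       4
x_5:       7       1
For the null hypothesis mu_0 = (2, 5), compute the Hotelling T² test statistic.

Step 1 — sample mean vector:
  mean(U) = (1 + 4 + 8 + 9 + 7) / 5 = 29/5 = 5.8
  mean(V) = (7 + 9 + 5 + 4 + 1) / 5 = 26/5 = 5.2
  x̄ = (5.8, 5.2),  deviation x̄ - mu_0 = (5.8, 5.2) - (2, 5) = (3.8, 0.2).

Step 2 — sample covariance matrix, S[i,j] = (1/(n-1)) · Σ_k (x_{k,i} - mean_i) · (x_{k,j} - mean_j), divisor n-1 = 4:
  S[U,U] = ((-4.8)·(-4.8) + (-1.8)·(-1.8) + (2.2)·(2.2) + (3.2)·(3.2) + (1.2)·(1.2)) / 4 = 42.8/4 = 10.7
  S[U,V] = ((-4.8)·(1.8) + (-1.8)·(3.8) + (2.2)·(-0.2) + (3.2)·(-1.2) + (1.2)·(-4.2)) / 4 = -24.8/4 = -6.2
  S[V,V] = ((1.8)·(1.8) + (3.8)·(3.8) + (-0.2)·(-0.2) + (-1.2)·(-1.2) + (-4.2)·(-4.2)) / 4 = 36.8/4 = 9.2
  S = [[10.7, -6.2],
 [-6.2, 9.2]].

Step 3 — invert S. det(S) = 10.7·9.2 - (-6.2)² = 60.
  S^{-1} = (1/det) · [[d, -b], [-b, a]] = [[0.1533, 0.1033],
 [0.1033, 0.1783]].

Step 4 — quadratic form (x̄ - mu_0)^T · S^{-1} · (x̄ - mu_0):
  S^{-1} · (x̄ - mu_0) = (0.6033, 0.4283),
  (x̄ - mu_0)^T · [...] = (3.8)·(0.6033) + (0.2)·(0.4283) = 2.3783.

Step 5 — scale by n: T² = 5 · 2.3783 = 11.8917.

T² ≈ 11.8917


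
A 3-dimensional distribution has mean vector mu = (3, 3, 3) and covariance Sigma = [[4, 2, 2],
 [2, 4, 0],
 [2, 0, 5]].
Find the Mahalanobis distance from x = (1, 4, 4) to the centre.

Step 1 — centre the observation: (x - mu) = (-2, 1, 1).

Step 2 — invert Sigma (cofactor / det for 3×3, or solve directly):
  Sigma^{-1} = [[0.4545, -0.2273, -0.1818],
 [-0.2273, 0.3636, 0.0909],
 [-0.1818, 0.0909, 0.2727]].

Step 3 — form the quadratic (x - mu)^T · Sigma^{-1} · (x - mu):
  Sigma^{-1} · (x - mu) = (-1.3182, 0.9091, 0.7273).
  (x - mu)^T · [Sigma^{-1} · (x - mu)] = (-2)·(-1.3182) + (1)·(0.9091) + (1)·(0.7273) = 4.2727.

Step 4 — take square root: d = √(4.2727) ≈ 2.0671.

d(x, mu) = √(4.2727) ≈ 2.0671


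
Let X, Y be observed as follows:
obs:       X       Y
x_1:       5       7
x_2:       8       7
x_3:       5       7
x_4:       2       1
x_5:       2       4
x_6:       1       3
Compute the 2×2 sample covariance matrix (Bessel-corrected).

Step 1 — column means:
  mean(X) = (5 + 8 + 5 + 2 + 2 + 1) / 6 = 23/6 = 3.8333
  mean(Y) = (7 + 7 + 7 + 1 + 4 + 3) / 6 = 29/6 = 4.8333

Step 2 — sample covariance S[i,j] = (1/(n-1)) · Σ_k (x_{k,i} - mean_i) · (x_{k,j} - mean_j), with n-1 = 5.
  S[X,X] = ((1.1667)·(1.1667) + (4.1667)·(4.1667) + (1.1667)·(1.1667) + (-1.8333)·(-1.8333) + (-1.8333)·(-1.8333) + (-2.8333)·(-2.8333)) / 5 = 34.8333/5 = 6.9667
  S[X,Y] = ((1.1667)·(2.1667) + (4.1667)·(2.1667) + (1.1667)·(2.1667) + (-1.8333)·(-3.8333) + (-1.8333)·(-0.8333) + (-2.8333)·(-1.8333)) / 5 = 27.8333/5 = 5.5667
  S[Y,Y] = ((2.1667)·(2.1667) + (2.1667)·(2.1667) + (2.1667)·(2.1667) + (-3.8333)·(-3.8333) + (-0.8333)·(-0.8333) + (-1.8333)·(-1.8333)) / 5 = 32.8333/5 = 6.5667

S is symmetric (S[j,i] = S[i,j]). Assembling:

S = [[6.9667, 5.5667],
 [5.5667, 6.5667]]


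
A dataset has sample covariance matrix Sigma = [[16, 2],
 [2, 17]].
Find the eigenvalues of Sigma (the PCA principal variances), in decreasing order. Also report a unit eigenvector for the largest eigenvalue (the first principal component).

Step 1 — characteristic polynomial of 2×2 Sigma:
  det(Sigma - λI) = λ² - trace · λ + det = 0.
  trace = 16 + 17 = 33, det = 16·17 - (2)² = 268.
Step 2 — discriminant:
  Δ = trace² - 4·det = 1089 - 1072 = 17.
Step 3 — eigenvalues:
  λ = (trace ± √Δ)/2 = (33 ± 4.1231)/2,
  λ_1 = 18.5616,  λ_2 = 14.4384.

Step 4 — unit eigenvector for λ_1: solve (Sigma - λ_1 I)v = 0. First row:
  (16 - 18.5616)·v_x + (2)·v_y = 0, i.e. (-2.5616)·v_x + (2)·v_y = 0,
  so v ∝ (b, λ_1 - a) = (2, 2.5616) = u.
  ||u|| = √((2)² + (2.5616)²) = √(10.5616) ≈ 3.2499,
  v_1 = u/||u|| ≈ (0.6154, 0.7882) (||v_1|| = 1).

λ_1 = 18.5616,  λ_2 = 14.4384;  v_1 ≈ (0.6154, 0.7882)


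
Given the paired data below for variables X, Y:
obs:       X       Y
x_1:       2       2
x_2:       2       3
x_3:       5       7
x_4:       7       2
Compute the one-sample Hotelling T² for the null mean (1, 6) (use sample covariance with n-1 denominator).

Step 1 — sample mean vector:
  mean(X) = (2 + 2 + 5 + 7) / 4 = 16/4 = 4
  mean(Y) = (2 + 3 + 7 + 2) / 4 = 14/4 = 3.5
  x̄ = (4, 3.5),  deviation x̄ - mu_0 = (4, 3.5) - (1, 6) = (3, -2.5).

Step 2 — sample covariance matrix, S[i,j] = (1/(n-1)) · Σ_k (x_{k,i} - mean_i) · (x_{k,j} - mean_j), divisor n-1 = 3:
  S[X,X] = ((-2)·(-2) + (-2)·(-2) + (1)·(1) + (3)·(3)) / 3 = 18/3 = 6
  S[X,Y] = ((-2)·(-1.5) + (-2)·(-0.5) + (1)·(3.5) + (3)·(-1.5)) / 3 = 3/3 = 1
  S[Y,Y] = ((-1.5)·(-1.5) + (-0.5)·(-0.5) + (3.5)·(3.5) + (-1.5)·(-1.5)) / 3 = 17/3 = 5.6667
  S = [[6, 1],
 [1, 5.6667]].

Step 3 — invert S. det(S) = 6·5.6667 - (1)² = 33.
  S^{-1} = (1/det) · [[d, -b], [-b, a]] = [[0.1717, -0.0303],
 [-0.0303, 0.1818]].

Step 4 — quadratic form (x̄ - mu_0)^T · S^{-1} · (x̄ - mu_0):
  S^{-1} · (x̄ - mu_0) = (0.5909, -0.5455),
  (x̄ - mu_0)^T · [...] = (3)·(0.5909) + (-2.5)·(-0.5455) = 3.1364.

Step 5 — scale by n: T² = 4 · 3.1364 = 12.5455.

T² ≈ 12.5455


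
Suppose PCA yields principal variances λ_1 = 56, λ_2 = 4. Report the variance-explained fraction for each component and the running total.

Step 1 — total variance = trace(Sigma) = Σ λ_i = 56 + 4 = 60.

Step 2 — fraction explained by component i = λ_i / Σ λ:
  PC1: 56/60 = 0.9333
  PC2: 4/60 = 0.0667

Step 3 — cumulative fraction after k components = (λ_1 + ... + λ_k) / Σ λ:
  k = 1: 56/60 = 0.9333
  k = 2: (56 + 4)/60 = 60/60 = 1

Summary (fraction, with percent):

explained: PC1 0.9333 (93.33%), PC2 0.0667 (6.67%);  cumulative: 0.9333, 1


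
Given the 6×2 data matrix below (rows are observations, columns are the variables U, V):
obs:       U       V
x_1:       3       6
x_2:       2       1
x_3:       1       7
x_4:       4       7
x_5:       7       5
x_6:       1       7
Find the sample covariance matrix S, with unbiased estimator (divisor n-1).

Step 1 — column means:
  mean(U) = (3 + 2 + 1 + 4 + 7 + 1) / 6 = 18/6 = 3
  mean(V) = (6 + 1 + 7 + 7 + 5 + 7) / 6 = 33/6 = 5.5

Step 2 — sample covariance S[i,j] = (1/(n-1)) · Σ_k (x_{k,i} - mean_i) · (x_{k,j} - mean_j), with n-1 = 5.
  S[U,U] = ((0)·(0) + (-1)·(-1) + (-2)·(-2) + (1)·(1) + (4)·(4) + (-2)·(-2)) / 5 = 26/5 = 5.2
  S[U,V] = ((0)·(0.5) + (-1)·(-4.5) + (-2)·(1.5) + (1)·(1.5) + (4)·(-0.5) + (-2)·(1.5)) / 5 = -2/5 = -0.4
  S[V,V] = ((0.5)·(0.5) + (-4.5)·(-4.5) + (1.5)·(1.5) + (1.5)·(1.5) + (-0.5)·(-0.5) + (1.5)·(1.5)) / 5 = 27.5/5 = 5.5

S is symmetric (S[j,i] = S[i,j]). Assembling:

S = [[5.2, -0.4],
 [-0.4, 5.5]]


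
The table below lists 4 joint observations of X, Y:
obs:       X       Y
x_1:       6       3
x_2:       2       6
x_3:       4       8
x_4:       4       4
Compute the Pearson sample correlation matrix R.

Step 1 — column means:
  mean(X) = (6 + 2 + 4 + 4) / 4 = 16/4 = 4
  mean(Y) = (3 + 6 + 8 + 4) / 4 = 21/4 = 5.25

Step 2 — sample variances and covariances s[i,j] = (1/(n-1)) · Σ_k (x_{k,i} - mean_i) · (x_{k,j} - mean_j), with n-1 = 3:
  s[X,X] = ((2)·(2) + (-2)·(-2) + (0)·(0) + (0)·(0)) / 3 = 8/3 = 2.6667
  s[X,Y] = ((2)·(-2.25) + (-2)·(0.75) + (0)·(2.75) + (0)·(-1.25)) / 3 = -6/3 = -2
  s[Y,Y] = ((-2.25)·(-2.25) + (0.75)·(0.75) + (2.75)·(2.75) + (-1.25)·(-1.25)) / 3 = 14.75/3 = 4.9167
  Sample standard deviations s_i = √(s[i,i]):
  s(X) = √(2.6667) = 1.633
  s(Y) = √(4.9167) = 2.2174

Step 3 — r_{ij} = s_{ij} / (s_i · s_j):
  r[X,X] = 1 (diagonal).
  r[X,Y] = -2 / (1.633 · 2.2174) = -2 / 3.6209 = -0.5523
  r[Y,Y] = 1 (diagonal).

R is symmetric with unit diagonal. Assembling:

R = [[1, -0.5523],
 [-0.5523, 1]]


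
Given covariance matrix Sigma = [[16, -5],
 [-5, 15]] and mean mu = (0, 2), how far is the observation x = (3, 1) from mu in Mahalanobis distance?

Step 1 — centre the observation: (x - mu) = (3, -1).

Step 2 — invert Sigma. det(Sigma) = 16·15 - (-5)² = 215.
  Sigma^{-1} = (1/det) · [[d, -b], [-b, a]] = [[0.0698, 0.0233],
 [0.0233, 0.0744]].

Step 3 — form the quadratic (x - mu)^T · Sigma^{-1} · (x - mu):
  Sigma^{-1} · (x - mu) = (0.186, -0.0047).
  (x - mu)^T · [Sigma^{-1} · (x - mu)] = (3)·(0.186) + (-1)·(-0.0047) = 0.5628.

Step 4 — take square root: d = √(0.5628) ≈ 0.7502.

d(x, mu) = √(0.5628) ≈ 0.7502
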